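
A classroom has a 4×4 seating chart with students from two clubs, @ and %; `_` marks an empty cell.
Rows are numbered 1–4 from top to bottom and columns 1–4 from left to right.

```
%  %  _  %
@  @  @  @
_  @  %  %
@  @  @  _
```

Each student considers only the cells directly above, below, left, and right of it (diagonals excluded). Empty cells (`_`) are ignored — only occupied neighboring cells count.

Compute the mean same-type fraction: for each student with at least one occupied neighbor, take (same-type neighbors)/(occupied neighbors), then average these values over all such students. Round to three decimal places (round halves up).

Row 1: (1,1)% 1/2 · (1,2)% 1/2 · (1,4)% 0/1
Row 2: (2,1)@ 1/2 · (2,2)@ 3/4 · (2,3)@ 2/3 · (2,4)@ 1/3
Row 3: (3,2)@ 2/3 · (3,3)% 1/4 · (3,4)% 1/2
Row 4: (4,1)@ 1/1 · (4,2)@ 3/3 · (4,3)@ 1/2
Sum over 13 students: 1/2 + 1/2 + 0/1 + 1/2 + 3/4 + 2/3 + 1/3 + 2/3 + 1/4 + 1/2 + 1/1 + 3/3 + 1/2 = 43/6; mean = 43/6 ÷ 13 = 43/78 = 0.551282… → 0.551.

0.551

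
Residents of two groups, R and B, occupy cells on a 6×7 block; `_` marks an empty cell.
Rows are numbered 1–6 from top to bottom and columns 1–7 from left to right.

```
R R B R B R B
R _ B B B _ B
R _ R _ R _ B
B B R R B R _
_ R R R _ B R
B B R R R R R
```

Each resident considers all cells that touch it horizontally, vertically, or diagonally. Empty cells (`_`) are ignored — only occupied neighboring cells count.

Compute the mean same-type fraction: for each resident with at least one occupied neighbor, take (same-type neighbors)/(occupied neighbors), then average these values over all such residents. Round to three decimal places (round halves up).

(1,1)R 2/2
(1,2)R 2/4
(1,3)B 2/4
(1,4)R 0/5
(1,5)B 2/4
(1,6)R 0/4
(1,7)B 1/2
(2,1)R 3/3
(2,3)B 2/5
(2,4)B 4/7
(2,5)B 2/5
(2,7)B 2/3
(3,1)R 1/3
(3,3)R 2/5
(3,5)R 2/5
(3,7)B 1/2
(4,1)B 1/3
(4,2)B 1/6
(4,3)R 5/6
(4,4)R 5/6
(4,5)B 1/5
(4,6)R 2/5
(5,2)R 3/7
(5,3)R 6/8
(5,4)R 6/7
(5,6)B 1/6
(5,7)R 3/4
(6,1)B 1/2
(6,2)B 1/4
(6,3)R 4/5
(6,4)R 4/4
(6,5)R 3/4
(6,6)R 3/4
(6,7)R 2/3
Sum over 34 residents: 2/2 + 2/4 + 2/4 + 0/5 + 2/4 + 0/4 + 1/2 + 3/3 + 2/5 + 4/7 + 2/5 + 2/3 + 1/3 + 2/5 + 2/5 + 1/2 + 1/3 + 1/6 + 5/6 + 5/6 + 1/5 + 2/5 + 3/7 + 6/8 + 6/7 + 1/6 + 3/4 + 1/2 + 1/4 + 4/5 + 4/4 + 3/4 + 3/4 + 2/3 = 507/28; mean = 507/28 ÷ 34 = 507/952 = 0.532563… → 0.533.

0.533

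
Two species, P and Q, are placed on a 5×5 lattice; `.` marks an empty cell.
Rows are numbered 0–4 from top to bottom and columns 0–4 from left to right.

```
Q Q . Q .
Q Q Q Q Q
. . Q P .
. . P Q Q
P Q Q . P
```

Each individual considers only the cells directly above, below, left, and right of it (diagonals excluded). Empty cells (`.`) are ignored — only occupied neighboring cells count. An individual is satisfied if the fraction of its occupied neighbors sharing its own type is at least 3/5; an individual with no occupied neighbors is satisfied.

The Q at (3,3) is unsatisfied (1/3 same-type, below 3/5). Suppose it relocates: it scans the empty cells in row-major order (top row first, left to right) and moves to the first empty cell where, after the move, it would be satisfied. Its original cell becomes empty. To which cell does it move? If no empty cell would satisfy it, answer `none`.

(0,2)

Vacating (3,3). Empty cells in order:
  (0,2): 3/3 same-type → satisfied — stop here.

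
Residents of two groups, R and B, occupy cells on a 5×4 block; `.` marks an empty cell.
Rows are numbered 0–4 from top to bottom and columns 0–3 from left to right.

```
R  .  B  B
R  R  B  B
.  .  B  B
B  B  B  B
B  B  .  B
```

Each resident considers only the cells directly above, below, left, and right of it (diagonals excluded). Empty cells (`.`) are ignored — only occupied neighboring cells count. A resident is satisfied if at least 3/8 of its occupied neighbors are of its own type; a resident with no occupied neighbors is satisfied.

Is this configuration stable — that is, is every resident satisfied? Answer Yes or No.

Row 0: (0,0)R 1/1 ✓ · (0,2)B 2/2 ✓ · (0,3)B 2/2 ✓
Row 1: (1,0)R 2/2 ✓ · (1,1)R 1/2 ✓ · (1,2)B 3/4 ✓ · (1,3)B 3/3 ✓
Row 2: (2,2)B 3/3 ✓ · (2,3)B 3/3 ✓
Row 3: (3,0)B 2/2 ✓ · (3,1)B 3/3 ✓ · (3,2)B 3/3 ✓ · (3,3)B 3/3 ✓
Row 4: (4,0)B 2/2 ✓ · (4,1)B 2/2 ✓ · (4,3)B 1/1 ✓
All meet the threshold, so the configuration is stable.

Yes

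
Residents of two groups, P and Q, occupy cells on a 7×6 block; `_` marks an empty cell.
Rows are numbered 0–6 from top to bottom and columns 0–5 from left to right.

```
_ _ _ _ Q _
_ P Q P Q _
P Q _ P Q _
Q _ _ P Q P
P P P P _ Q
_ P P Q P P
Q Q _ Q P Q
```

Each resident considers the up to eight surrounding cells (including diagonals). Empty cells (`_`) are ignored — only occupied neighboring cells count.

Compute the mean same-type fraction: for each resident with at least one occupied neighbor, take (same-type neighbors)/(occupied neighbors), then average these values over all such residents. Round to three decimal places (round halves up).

(0,4)Q 1/2
(1,1)P 1/3
(1,2)Q 1/4
(1,3)P 1/5
(1,4)Q 2/4
(2,0)P 1/3
(2,1)Q 2/4
(2,3)P 2/6
(2,4)Q 2/6
(3,0)Q 1/4
(3,3)P 3/5
(3,4)Q 2/6
(3,5)P 0/3
(4,0)P 2/3
(4,1)P 4/5
(4,2)P 5/6
(4,3)P 4/6
(4,5)Q 1/4
(5,1)P 4/6
(5,2)P 4/7
(5,3)Q 1/6
(5,4)P 3/7
(5,5)P 2/4
(6,0)Q 1/2
(6,1)Q 1/3
(6,3)Q 1/4
(6,4)P 2/5
(6,5)Q 0/3
Sum over 28 residents: 1/2 + 1/3 + 1/4 + 1/5 + 2/4 + 1/3 + 2/4 + 2/6 + 2/6 + 1/4 + 3/5 + 2/6 + 0/3 + 2/3 + 4/5 + 5/6 + 4/6 + 1/4 + 4/6 + 4/7 + 1/6 + 3/7 + 2/4 + 1/2 + 1/3 + 1/4 + 2/5 + 0/3 = 23/2; mean = 23/2 ÷ 28 = 23/56 = 0.410714… → 0.411.

0.411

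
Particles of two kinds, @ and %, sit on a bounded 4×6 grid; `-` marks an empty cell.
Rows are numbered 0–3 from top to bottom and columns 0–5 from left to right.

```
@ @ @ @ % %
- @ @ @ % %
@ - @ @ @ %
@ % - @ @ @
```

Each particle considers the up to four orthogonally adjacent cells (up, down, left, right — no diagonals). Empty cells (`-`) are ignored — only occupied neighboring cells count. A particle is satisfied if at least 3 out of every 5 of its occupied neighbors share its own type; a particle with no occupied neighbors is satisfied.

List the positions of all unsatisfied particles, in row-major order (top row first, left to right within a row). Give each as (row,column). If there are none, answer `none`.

Row 0: (0,0)@ 1/1 ✓ · (0,1)@ 3/3 ✓ · (0,2)@ 3/3 ✓ · (0,3)@ 2/3 ✓ · (0,4)% 2/3 ✓ · (0,5)% 2/2 ✓
Row 1: (1,1)@ 2/2 ✓ · (1,2)@ 4/4 ✓ · (1,3)@ 3/4 ✓ · (1,4)% 2/4 ✗ · (1,5)% 3/3 ✓
Row 2: (2,0)@ 1/1 ✓ · (2,2)@ 2/2 ✓ · (2,3)@ 4/4 ✓ · (2,4)@ 2/4 ✗ · (2,5)% 1/3 ✗
Row 3: (3,0)@ 1/2 ✗ · (3,1)% 0/1 ✗ · (3,3)@ 2/2 ✓ · (3,4)@ 3/3 ✓ · (3,5)@ 1/2 ✗

(1,4), (2,4), (2,5), (3,0), (3,1), (3,5)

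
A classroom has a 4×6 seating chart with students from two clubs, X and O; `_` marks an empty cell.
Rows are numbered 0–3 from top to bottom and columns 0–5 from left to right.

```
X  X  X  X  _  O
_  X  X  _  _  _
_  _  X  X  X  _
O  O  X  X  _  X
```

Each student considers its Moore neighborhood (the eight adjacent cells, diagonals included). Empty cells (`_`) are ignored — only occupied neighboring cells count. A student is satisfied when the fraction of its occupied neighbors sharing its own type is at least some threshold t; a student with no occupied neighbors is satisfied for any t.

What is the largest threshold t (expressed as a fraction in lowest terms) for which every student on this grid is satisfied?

1/3

Row 0: (0,0)X 2/2 · (0,1)X 4/4 · (0,2)X 4/4 · (0,3)X 2/2 · (0,5)O — no occupied neighbors
Row 1: (1,1)X 5/5 · (1,2)X 6/6
Row 2: (2,2)X 5/6 · (2,3)X 5/5 · (2,4)X 3/3
Row 3: (3,0)O 1/1 · (3,1)O 1/3 · (3,2)X 3/4 · (3,3)X 4/4 · (3,5)X 1/1
The smallest same-type fraction is 1/3 at (3,1), which reduces to 1/3. Any threshold above that leaves this student unsatisfied.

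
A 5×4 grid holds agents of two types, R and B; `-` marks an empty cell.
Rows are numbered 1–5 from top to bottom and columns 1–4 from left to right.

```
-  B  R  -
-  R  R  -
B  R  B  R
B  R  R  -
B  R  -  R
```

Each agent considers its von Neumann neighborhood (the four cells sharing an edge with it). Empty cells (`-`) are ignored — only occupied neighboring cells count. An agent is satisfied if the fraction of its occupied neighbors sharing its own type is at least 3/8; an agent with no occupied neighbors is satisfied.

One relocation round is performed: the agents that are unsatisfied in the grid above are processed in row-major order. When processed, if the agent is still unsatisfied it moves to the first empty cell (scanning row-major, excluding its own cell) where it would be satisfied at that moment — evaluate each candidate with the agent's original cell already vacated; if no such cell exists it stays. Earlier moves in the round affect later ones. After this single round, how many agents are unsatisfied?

Initially unsatisfied (in order): (1,2), (3,3), (3,4).
  (1,2) → (1,1).
  (3,3) → (2,1).
  (3,4): now satisfied by earlier moves; stays.
Resulting grid:
B - R -
B R R -
B R - R
B R R -
B R - R
All satisfied now.

0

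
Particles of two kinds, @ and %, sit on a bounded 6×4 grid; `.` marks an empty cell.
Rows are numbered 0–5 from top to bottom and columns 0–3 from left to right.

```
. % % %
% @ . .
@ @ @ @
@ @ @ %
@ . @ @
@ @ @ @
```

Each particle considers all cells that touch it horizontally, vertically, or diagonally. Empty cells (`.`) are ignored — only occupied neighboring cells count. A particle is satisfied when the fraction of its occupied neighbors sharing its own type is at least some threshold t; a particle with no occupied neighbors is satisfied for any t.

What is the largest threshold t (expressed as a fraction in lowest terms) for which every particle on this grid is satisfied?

(0,1)% 2/3
(0,2)% 2/3
(0,3)% 1/1
(1,0)% 1/4
(1,1)@ 3/6
(2,0)@ 4/5
(2,1)@ 6/7
(2,2)@ 5/6
(2,3)@ 2/3
(3,0)@ 4/4
(3,1)@ 7/7
(3,2)@ 6/7
(3,3)% 0/5
(4,0)@ 4/4
(4,2)@ 6/7
(4,3)@ 4/5
(5,0)@ 2/2
(5,1)@ 4/4
(5,2)@ 4/4
(5,3)@ 3/3
The smallest same-type fraction is 0/5 at (3,3), which reduces to 0/1. Any threshold above that leaves this particle unsatisfied.

0/1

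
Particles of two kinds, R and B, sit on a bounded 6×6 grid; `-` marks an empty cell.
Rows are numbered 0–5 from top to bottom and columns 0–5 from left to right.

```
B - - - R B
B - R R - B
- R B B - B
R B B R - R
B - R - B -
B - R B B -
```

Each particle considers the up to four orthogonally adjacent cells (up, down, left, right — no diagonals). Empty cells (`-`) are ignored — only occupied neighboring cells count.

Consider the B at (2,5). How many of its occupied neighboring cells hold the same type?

Occupied neighbors of (2,5): (1,5)=B, (3,5)=R.
Same type (B): 1 of 2.

1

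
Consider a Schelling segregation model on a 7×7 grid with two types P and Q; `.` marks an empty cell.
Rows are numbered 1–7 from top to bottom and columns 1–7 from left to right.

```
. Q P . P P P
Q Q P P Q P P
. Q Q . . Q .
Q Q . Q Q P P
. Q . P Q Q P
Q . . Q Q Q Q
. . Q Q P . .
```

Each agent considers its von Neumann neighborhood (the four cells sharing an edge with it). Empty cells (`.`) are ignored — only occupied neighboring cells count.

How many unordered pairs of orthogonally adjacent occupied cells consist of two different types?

Scan each occupied cell's neighbors to the right and below so each pair is counted once.
Row 1: Q(1,2)–P(1,3)≠ Q(1,2)–Q(2,2)= P(1,3)–P(2,3)= P(1,5)–P(1,6)= P(1,5)–Q(2,5)≠ P(1,6)–P(1,7)= P(1,6)–P(2,6)= P(1,7)–P(2,7)=  → 2/8 unlike.
Row 2: Q(2,1)–Q(2,2)= Q(2,2)–P(2,3)≠ Q(2,2)–Q(3,2)= P(2,3)–P(2,4)= P(2,3)–Q(3,3)≠ P(2,4)–Q(2,5)≠ Q(2,5)–P(2,6)≠ P(2,6)–P(2,7)= P(2,6)–Q(3,6)≠  → 5/9 unlike.
Row 3: Q(3,2)–Q(3,3)= Q(3,2)–Q(4,2)= Q(3,6)–P(4,6)≠  → 1/3 unlike.
Row 4: Q(4,1)–Q(4,2)= Q(4,2)–Q(5,2)= Q(4,4)–Q(4,5)= Q(4,4)–P(5,4)≠ Q(4,5)–P(4,6)≠ Q(4,5)–Q(5,5)= P(4,6)–P(4,7)= P(4,6)–Q(5,6)≠ P(4,7)–P(5,7)=  → 3/9 unlike.
Row 5: P(5,4)–Q(5,5)≠ P(5,4)–Q(6,4)≠ Q(5,5)–Q(5,6)= Q(5,5)–Q(6,5)= Q(5,6)–P(5,7)≠ Q(5,6)–Q(6,6)= P(5,7)–Q(6,7)≠  → 4/7 unlike.
Row 6: Q(6,4)–Q(6,5)= Q(6,4)–Q(7,4)= Q(6,5)–Q(6,6)= Q(6,5)–P(7,5)≠ Q(6,6)–Q(6,7)=  → 1/5 unlike.
Row 7: Q(7,3)–Q(7,4)= Q(7,4)–P(7,5)≠  → 1/2 unlike.
Total adjacent occupied pairs: 43; unlike-type pairs: 17.

17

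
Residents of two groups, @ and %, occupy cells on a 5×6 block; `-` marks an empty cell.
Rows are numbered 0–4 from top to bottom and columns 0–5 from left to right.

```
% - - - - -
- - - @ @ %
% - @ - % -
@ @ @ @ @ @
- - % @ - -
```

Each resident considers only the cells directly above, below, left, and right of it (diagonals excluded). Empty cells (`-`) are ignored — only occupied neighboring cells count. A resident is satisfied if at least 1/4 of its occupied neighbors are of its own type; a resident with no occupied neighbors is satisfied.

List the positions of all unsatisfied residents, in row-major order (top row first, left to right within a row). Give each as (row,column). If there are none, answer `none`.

Row 0: (0,0)% 0/0 satisfied
Row 1: (1,3)@ 1/1 satisfied · (1,4)@ 1/3 satisfied · (1,5)% 0/1 not
Row 2: (2,0)% 0/1 not · (2,2)@ 1/1 satisfied · (2,4)% 0/2 not
Row 3: (3,0)@ 1/2 satisfied · (3,1)@ 2/2 satisfied · (3,2)@ 3/4 satisfied · (3,3)@ 3/3 satisfied · (3,4)@ 2/3 satisfied · (3,5)@ 1/1 satisfied
Row 4: (4,2)% 0/2 not · (4,3)@ 1/2 satisfied

(1,5), (2,0), (2,4), (4,2)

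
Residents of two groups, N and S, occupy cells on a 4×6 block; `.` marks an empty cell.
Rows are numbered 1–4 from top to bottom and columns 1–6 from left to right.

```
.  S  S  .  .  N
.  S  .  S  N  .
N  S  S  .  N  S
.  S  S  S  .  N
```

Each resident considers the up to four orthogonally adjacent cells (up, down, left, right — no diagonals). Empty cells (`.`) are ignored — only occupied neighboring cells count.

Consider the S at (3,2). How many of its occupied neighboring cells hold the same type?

3

Occupied neighbors of (3,2): (2,2)=S, (4,2)=S, (3,1)=N, (3,3)=S.
Same type (S): 3 of 4.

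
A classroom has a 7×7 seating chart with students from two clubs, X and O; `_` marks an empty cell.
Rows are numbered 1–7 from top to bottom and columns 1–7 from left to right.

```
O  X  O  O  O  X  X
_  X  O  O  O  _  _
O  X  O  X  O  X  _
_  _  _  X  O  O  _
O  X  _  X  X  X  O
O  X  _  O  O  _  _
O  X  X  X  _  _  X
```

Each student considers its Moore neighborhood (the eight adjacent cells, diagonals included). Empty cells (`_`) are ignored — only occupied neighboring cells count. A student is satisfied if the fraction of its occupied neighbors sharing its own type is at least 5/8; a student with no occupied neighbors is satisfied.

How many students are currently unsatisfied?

Row 1: (1,1)O 0/2 unhappy · (1,2)X 1/4 unhappy · (1,3)O 3/5 unhappy · (1,4)O 5/5 ok · (1,5)O 3/4 ok · (1,6)X 1/3 unhappy · (1,7)X 1/1 ok
Row 2: (2,2)X 2/7 unhappy · (2,3)O 4/8 unhappy · (2,4)O 7/8 ok · (2,5)O 4/7 unhappy
Row 3: (3,1)O 0/2 unhappy · (3,2)X 1/4 unhappy · (3,3)O 2/6 unhappy · (3,4)X 1/7 unhappy · (3,5)O 4/7 unhappy · (3,6)X 0/4 unhappy
Row 4: (4,4)X 3/6 unhappy · (4,5)O 2/8 unhappy · (4,6)O 3/6 unhappy
Row 5: (5,1)O 1/3 unhappy · (5,2)X 1/3 unhappy · (5,4)X 2/5 unhappy · (5,5)X 3/7 unhappy · (5,6)X 1/5 unhappy · (5,7)O 1/2 unhappy
Row 6: (6,1)O 2/5 unhappy · (6,2)X 3/6 unhappy · (6,4)O 1/5 unhappy · (6,5)O 1/5 unhappy
Row 7: (7,1)O 1/3 unhappy · (7,2)X 2/4 unhappy · (7,3)X 3/4 ok · (7,4)X 1/3 unhappy · (7,7)X 0/0 ok
Unsatisfied: (1,1), (1,2), (1,3), (1,6), (2,2), (2,3), (2,5), (3,1), (3,2), (3,3), (3,4), (3,5), (3,6), (4,4), (4,5), (4,6), (5,1), (5,2), (5,4), (5,5), (5,6), (5,7), (6,1), (6,2), (6,4), (6,5), (7,1), (7,2), (7,4) — 29 in total.

29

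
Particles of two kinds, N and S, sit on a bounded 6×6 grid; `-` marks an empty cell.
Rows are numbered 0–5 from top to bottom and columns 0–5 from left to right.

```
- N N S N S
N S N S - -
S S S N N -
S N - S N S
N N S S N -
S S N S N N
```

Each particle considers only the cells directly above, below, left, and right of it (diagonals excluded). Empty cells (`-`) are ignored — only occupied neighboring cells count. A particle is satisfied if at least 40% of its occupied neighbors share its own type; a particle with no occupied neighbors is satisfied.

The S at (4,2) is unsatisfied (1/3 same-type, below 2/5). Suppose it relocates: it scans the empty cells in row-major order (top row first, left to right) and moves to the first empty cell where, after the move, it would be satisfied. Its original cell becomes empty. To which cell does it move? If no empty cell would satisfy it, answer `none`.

(1,5)

Vacating (4,2). Empty cells in order:
  (0,0): 0/2 same-type → still unsatisfied.
  (1,4): 1/3 same-type → still unsatisfied.
  (1,5): 1/1 same-type → satisfied — stop here.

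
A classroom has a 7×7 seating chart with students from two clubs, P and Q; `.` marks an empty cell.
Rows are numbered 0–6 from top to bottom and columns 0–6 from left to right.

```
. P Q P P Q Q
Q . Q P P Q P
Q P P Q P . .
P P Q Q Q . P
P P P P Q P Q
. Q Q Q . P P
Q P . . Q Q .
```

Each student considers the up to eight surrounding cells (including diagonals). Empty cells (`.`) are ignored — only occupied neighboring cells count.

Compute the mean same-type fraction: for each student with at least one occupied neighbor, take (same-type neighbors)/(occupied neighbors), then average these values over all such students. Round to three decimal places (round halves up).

Row 0: (0,1)P 0/3 · (0,2)Q 1/4 · (0,3)P 3/5 · (0,4)P 3/5 · (0,5)Q 2/5 · (0,6)Q 2/3
Row 1: (1,0)Q 1/3 · (1,2)Q 2/7 · (1,3)P 5/8 · (1,4)P 4/7 · (1,5)Q 2/6 · (1,6)P 0/3
Row 2: (2,0)Q 1/4 · (2,1)P 3/7 · (2,2)P 3/7 · (2,3)Q 4/8 · (2,4)P 2/6
Row 3: (3,0)P 4/5 · (3,1)P 6/8 · (3,2)Q 2/8 · (3,3)Q 4/8 · (3,4)Q 3/6 · (3,6)P 1/2
Row 4: (4,0)P 3/4 · (4,1)P 4/7 · (4,2)P 3/8 · (4,3)P 1/7 · (4,4)Q 3/6 · (4,5)P 3/6 · (4,6)Q 0/4
Row 5: (5,1)Q 2/6 · (5,2)Q 2/6 · (5,3)Q 3/5 · (5,5)P 2/6 · (5,6)P 2/4
Row 6: (6,0)Q 1/2 · (6,1)P 0/3 · (6,4)Q 2/3 · (6,5)Q 1/3
Sum over 39 students: 0/3 + 1/4 + 3/5 + 3/5 + 2/5 + 2/3 + 1/3 + 2/7 + 5/8 + 4/7 + 2/6 + 0/3 + 1/4 + 3/7 + 3/7 + 4/8 + 2/6 + 4/5 + 6/8 + 2/8 + 4/8 + 3/6 + 1/2 + 3/4 + 4/7 + 3/8 + 1/7 + 3/6 + 3/6 + 0/4 + 2/6 + 2/6 + 3/5 + 2/6 + 2/4 + 1/2 + 0/3 + 2/3 + 1/3 = 1373/84; mean = 1373/84 ÷ 39 = 1373/3276 = 0.419108… → 0.419.

0.419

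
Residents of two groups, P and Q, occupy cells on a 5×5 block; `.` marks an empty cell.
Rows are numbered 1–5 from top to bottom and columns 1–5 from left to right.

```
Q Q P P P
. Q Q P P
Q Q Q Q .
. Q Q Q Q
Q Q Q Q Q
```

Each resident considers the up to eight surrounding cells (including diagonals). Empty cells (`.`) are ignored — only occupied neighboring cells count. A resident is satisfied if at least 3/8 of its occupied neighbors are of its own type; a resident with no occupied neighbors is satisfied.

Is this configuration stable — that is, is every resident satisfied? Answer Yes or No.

Yes

(1,1)Q 2/2 ✓
(1,2)Q 3/4 ✓
(1,3)P 2/5 ✓
(1,4)P 4/5 ✓
(1,5)P 3/3 ✓
(2,2)Q 6/7 ✓
(2,3)Q 5/8 ✓
(2,4)P 4/7 ✓
(2,5)P 3/4 ✓
(3,1)Q 3/3 ✓
(3,2)Q 6/6 ✓
(3,3)Q 7/8 ✓
(3,4)Q 5/7 ✓
(4,2)Q 7/7 ✓
(4,3)Q 8/8 ✓
(4,4)Q 7/7 ✓
(4,5)Q 4/4 ✓
(5,1)Q 2/2 ✓
(5,2)Q 4/4 ✓
(5,3)Q 5/5 ✓
(5,4)Q 5/5 ✓
(5,5)Q 3/3 ✓
All meet the threshold, so the configuration is stable.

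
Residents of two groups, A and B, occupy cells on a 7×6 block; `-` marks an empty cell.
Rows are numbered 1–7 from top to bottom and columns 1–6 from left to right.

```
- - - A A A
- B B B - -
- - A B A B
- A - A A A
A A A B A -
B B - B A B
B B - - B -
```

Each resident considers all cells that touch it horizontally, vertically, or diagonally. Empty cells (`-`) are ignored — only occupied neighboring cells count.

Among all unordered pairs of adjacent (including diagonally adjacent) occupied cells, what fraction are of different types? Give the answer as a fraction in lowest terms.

15/31

Scan each occupied cell's neighbors to the right and below (and the two forward diagonals) so each pair is counted once.
From row 1: 3 unlike of 5 pairs (running 3/5).
From row 2: 4 unlike of 8 pairs (running 7/13).
From row 3: 7 unlike of 12 pairs (running 14/25).
From row 4: 2 unlike of 11 pairs (running 16/36).
From row 5: 11 unlike of 15 pairs (running 27/51).
From row 6: 3 unlike of 10 pairs (running 30/61).
From row 7: 0 unlike of 1 pairs (running 30/62).
Total adjacent occupied pairs: 62; unlike-type pairs: 30.
30/62 reduces to 15/31.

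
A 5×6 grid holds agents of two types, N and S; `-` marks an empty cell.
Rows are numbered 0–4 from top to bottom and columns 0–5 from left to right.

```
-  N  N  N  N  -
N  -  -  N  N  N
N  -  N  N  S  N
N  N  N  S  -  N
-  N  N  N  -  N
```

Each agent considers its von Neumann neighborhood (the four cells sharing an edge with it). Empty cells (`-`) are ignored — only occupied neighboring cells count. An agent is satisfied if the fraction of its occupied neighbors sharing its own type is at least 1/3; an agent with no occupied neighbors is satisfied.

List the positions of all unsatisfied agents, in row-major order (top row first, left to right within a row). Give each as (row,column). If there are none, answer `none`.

Row 0: (0,1)N 1/1 ok · (0,2)N 2/2 ok · (0,3)N 3/3 ok · (0,4)N 2/2 ok
Row 1: (1,0)N 1/1 ok · (1,3)N 3/3 ok · (1,4)N 3/4 ok · (1,5)N 2/2 ok
Row 2: (2,0)N 2/2 ok · (2,2)N 2/2 ok · (2,3)N 2/4 ok · (2,4)S 0/3 unhappy · (2,5)N 2/3 ok
Row 3: (3,0)N 2/2 ok · (3,1)N 3/3 ok · (3,2)N 3/4 ok · (3,3)S 0/3 unhappy · (3,5)N 2/2 ok
Row 4: (4,1)N 2/2 ok · (4,2)N 3/3 ok · (4,3)N 1/2 ok · (4,5)N 1/1 ok

(2,4), (3,3)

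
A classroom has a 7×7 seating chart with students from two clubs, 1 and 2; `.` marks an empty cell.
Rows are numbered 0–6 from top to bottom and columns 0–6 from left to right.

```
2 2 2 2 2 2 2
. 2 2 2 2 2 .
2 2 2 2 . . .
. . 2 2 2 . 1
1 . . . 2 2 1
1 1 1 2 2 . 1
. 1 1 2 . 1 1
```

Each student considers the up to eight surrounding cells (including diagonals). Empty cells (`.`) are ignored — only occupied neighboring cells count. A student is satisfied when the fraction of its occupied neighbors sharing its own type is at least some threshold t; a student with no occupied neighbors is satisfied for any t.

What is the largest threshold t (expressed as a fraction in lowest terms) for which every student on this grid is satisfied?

1/2

Row 0: (0,0)2 2/2 · (0,1)2 4/4 · (0,2)2 5/5 · (0,3)2 5/5 · (0,4)2 5/5 · (0,5)2 4/4 · (0,6)2 2/2
Row 1: (1,1)2 7/7 · (1,2)2 8/8 · (1,3)2 7/7 · (1,4)2 6/6 · (1,5)2 4/4
Row 2: (2,0)2 2/2 · (2,1)2 5/5 · (2,2)2 7/7 · (2,3)2 7/7
Row 3: (3,2)2 4/4 · (3,3)2 5/5 · (3,4)2 4/4 · (3,6)1 1/2
Row 4: (4,0)1 2/2 · (4,4)2 5/5 · (4,5)2 3/6 · (4,6)1 2/3
Row 5: (5,0)1 3/3 · (5,1)1 5/5 · (5,2)1 3/5 · (5,3)2 3/5 · (5,4)2 4/5 · (5,6)1 3/4
Row 6: (6,1)1 4/4 · (6,2)1 3/5 · (6,3)2 2/4 · (6,5)1 2/3 · (6,6)1 2/2
The smallest same-type fraction is 1/2 at (3,6), which reduces to 1/2. Any threshold above that leaves this student unsatisfied.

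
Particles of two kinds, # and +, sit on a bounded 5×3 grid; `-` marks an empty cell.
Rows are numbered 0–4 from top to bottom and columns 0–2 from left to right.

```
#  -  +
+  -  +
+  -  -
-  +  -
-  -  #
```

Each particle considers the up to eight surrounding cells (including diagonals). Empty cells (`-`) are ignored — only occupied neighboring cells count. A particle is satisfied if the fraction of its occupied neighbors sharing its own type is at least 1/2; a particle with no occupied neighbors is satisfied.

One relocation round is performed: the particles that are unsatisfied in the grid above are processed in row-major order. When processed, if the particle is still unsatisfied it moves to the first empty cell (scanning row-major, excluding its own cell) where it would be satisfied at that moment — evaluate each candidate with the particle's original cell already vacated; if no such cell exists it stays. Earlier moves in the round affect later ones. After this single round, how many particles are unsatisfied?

Initially unsatisfied (in order): (0,0), (4,2).
  (0,0) → (3,2).
  (4,2): now satisfied by earlier moves; stays.
Resulting grid:
- - +
+ - +
+ - -
- + #
- - #
Unsatisfied now: (3,1).

1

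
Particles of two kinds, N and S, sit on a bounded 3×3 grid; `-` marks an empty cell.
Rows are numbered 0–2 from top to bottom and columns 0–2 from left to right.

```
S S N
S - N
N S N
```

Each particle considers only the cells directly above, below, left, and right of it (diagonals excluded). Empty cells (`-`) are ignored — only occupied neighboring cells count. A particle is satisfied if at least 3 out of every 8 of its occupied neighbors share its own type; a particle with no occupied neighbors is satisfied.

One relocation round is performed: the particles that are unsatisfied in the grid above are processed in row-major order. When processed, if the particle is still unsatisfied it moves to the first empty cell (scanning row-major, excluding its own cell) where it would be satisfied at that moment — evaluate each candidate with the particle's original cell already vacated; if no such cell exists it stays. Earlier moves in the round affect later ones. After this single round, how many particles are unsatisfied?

Initially unsatisfied (in order): (2,0), (2,1).
  (2,0): no empty cell satisfies it; stays.
  (2,1) → (1,1).
Resulting grid:
S S N
S S N
N - N
Unsatisfied now: (2,0).

1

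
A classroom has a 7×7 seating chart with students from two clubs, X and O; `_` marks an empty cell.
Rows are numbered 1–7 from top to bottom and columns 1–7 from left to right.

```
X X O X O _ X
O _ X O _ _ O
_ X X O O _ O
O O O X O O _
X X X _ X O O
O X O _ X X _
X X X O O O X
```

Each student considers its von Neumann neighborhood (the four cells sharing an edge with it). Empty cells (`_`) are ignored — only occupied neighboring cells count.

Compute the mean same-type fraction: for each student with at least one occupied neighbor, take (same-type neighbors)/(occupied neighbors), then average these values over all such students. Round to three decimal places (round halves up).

Row 1: (1,1)X 1/2 · (1,2)X 1/2 · (1,3)O 0/3 · (1,4)X 0/3 · (1,5)O 0/1 · (1,7)X 0/1
Row 2: (2,1)O 0/1 · (2,3)X 1/3 · (2,4)O 1/3 · (2,7)O 1/2
Row 3: (3,2)X 1/2 · (3,3)X 2/4 · (3,4)O 2/4 · (3,5)O 2/2 · (3,7)O 1/1
Row 4: (4,1)O 1/2 · (4,2)O 2/4 · (4,3)O 1/4 · (4,4)X 0/3 · (4,5)O 2/4 · (4,6)O 2/2
Row 5: (5,1)X 1/3 · (5,2)X 3/4 · (5,3)X 1/3 · (5,5)X 1/3 · (5,6)O 2/4 · (5,7)O 1/1
Row 6: (6,1)O 0/3 · (6,2)X 2/4 · (6,3)O 0/3 · (6,5)X 2/3 · (6,6)X 1/3
Row 7: (7,1)X 1/2 · (7,2)X 3/3 · (7,3)X 1/3 · (7,4)O 1/2 · (7,5)O 2/3 · (7,6)O 1/3 · (7,7)X 0/1
Sum over 39 students: 1/2 + 1/2 + 0/3 + 0/3 + 0/1 + 0/1 + 0/1 + 1/3 + 1/3 + 1/2 + 1/2 + 2/4 + 2/4 + 2/2 + 1/1 + 1/2 + 2/4 + 1/4 + 0/3 + 2/4 + 2/2 + 1/3 + 3/4 + 1/3 + 1/3 + 2/4 + 1/1 + 0/3 + 2/4 + 0/3 + 2/3 + 1/3 + 1/2 + 3/3 + 1/3 + 1/2 + 2/3 + 1/3 + 0/1 = 33/2; mean = 33/2 ÷ 39 = 11/26 = 0.423076… → 0.423.

0.423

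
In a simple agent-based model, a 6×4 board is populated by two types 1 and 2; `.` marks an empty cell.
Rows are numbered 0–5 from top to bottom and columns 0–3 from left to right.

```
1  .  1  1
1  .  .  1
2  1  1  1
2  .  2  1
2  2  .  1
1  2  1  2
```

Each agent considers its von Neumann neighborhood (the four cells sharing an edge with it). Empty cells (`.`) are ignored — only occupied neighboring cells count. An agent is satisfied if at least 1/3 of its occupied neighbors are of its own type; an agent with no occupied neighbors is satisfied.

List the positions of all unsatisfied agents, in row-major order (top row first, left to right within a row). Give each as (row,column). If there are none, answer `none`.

(3,2), (5,0), (5,2), (5,3)

Row 0: (0,0)1 1/1 satisfied · (0,2)1 1/1 satisfied · (0,3)1 2/2 satisfied
Row 1: (1,0)1 1/2 satisfied · (1,3)1 2/2 satisfied
Row 2: (2,0)2 1/3 satisfied · (2,1)1 1/2 satisfied · (2,2)1 2/3 satisfied · (2,3)1 3/3 satisfied
Row 3: (3,0)2 2/2 satisfied · (3,2)2 0/2 not · (3,3)1 2/3 satisfied
Row 4: (4,0)2 2/3 satisfied · (4,1)2 2/2 satisfied · (4,3)1 1/2 satisfied
Row 5: (5,0)1 0/2 not · (5,1)2 1/3 satisfied · (5,2)1 0/2 not · (5,3)2 0/2 not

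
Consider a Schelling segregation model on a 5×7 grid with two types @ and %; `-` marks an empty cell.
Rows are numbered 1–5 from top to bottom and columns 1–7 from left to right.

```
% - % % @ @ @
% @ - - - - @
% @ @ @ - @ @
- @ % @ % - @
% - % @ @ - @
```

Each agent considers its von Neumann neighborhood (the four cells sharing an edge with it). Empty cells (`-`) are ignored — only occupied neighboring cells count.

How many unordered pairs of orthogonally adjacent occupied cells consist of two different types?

Scan each occupied cell's neighbors to the right and below so each pair is counted once.
From row 1: 1 unlike of 6 pairs (running 1/6).
From row 2: 1 unlike of 4 pairs (running 2/10).
From row 3: 2 unlike of 8 pairs (running 4/18).
From row 4: 4 unlike of 7 pairs (running 8/25).
From row 5: 1 unlike of 2 pairs (running 9/27).
Total adjacent occupied pairs: 27; unlike-type pairs: 9.

9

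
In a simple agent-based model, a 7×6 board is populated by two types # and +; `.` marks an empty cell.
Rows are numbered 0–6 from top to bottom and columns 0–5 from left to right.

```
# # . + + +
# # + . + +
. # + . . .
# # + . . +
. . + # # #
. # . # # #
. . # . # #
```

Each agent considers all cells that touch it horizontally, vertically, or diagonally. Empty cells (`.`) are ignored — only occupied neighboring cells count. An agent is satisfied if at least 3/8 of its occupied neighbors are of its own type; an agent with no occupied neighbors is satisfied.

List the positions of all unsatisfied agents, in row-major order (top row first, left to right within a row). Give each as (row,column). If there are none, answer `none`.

Row 0: (0,0)# 3/3 satisfied · (0,1)# 3/4 satisfied · (0,3)+ 3/3 satisfied · (0,4)+ 4/4 satisfied · (0,5)+ 3/3 satisfied
Row 1: (1,0)# 4/4 satisfied · (1,1)# 4/6 satisfied · (1,2)+ 2/5 satisfied · (1,4)+ 4/4 satisfied · (1,5)+ 3/3 satisfied
Row 2: (2,1)# 4/7 satisfied · (2,2)+ 2/5 satisfied
Row 3: (3,0)# 2/2 satisfied · (3,1)# 2/5 satisfied · (3,2)+ 2/5 satisfied · (3,5)+ 0/2 not
Row 4: (4,2)+ 1/5 not · (4,3)# 3/5 satisfied · (4,4)# 5/6 satisfied · (4,5)# 3/4 satisfied
Row 5: (5,1)# 1/2 satisfied · (5,3)# 5/6 satisfied · (5,4)# 7/7 satisfied · (5,5)# 5/5 satisfied
Row 6: (6,2)# 2/2 satisfied · (6,4)# 4/4 satisfied · (6,5)# 3/3 satisfied

(3,5), (4,2)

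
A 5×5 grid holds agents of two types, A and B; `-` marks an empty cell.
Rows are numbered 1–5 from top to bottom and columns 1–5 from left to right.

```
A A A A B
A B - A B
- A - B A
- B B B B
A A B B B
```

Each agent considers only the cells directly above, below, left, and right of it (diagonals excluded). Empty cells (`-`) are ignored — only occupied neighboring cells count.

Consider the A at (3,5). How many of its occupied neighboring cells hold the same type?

Occupied neighbors of (3,5): (2,5)=B, (4,5)=B, (3,4)=B.
Same type (A): 0 of 3.

0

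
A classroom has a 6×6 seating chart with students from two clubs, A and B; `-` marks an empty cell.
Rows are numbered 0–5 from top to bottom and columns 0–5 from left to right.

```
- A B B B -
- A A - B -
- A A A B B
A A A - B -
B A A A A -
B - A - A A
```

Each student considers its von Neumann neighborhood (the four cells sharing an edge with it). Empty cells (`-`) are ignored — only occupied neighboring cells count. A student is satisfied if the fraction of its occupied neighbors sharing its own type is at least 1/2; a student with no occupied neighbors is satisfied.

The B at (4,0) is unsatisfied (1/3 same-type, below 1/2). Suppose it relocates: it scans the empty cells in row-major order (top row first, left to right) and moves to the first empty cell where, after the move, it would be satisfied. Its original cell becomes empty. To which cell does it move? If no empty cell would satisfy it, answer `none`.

Vacating (4,0). Empty cells in order:
  (0,0): 0/1 same-type → still unsatisfied.
  (0,5): 1/1 same-type → satisfied — stop here.

(0,5)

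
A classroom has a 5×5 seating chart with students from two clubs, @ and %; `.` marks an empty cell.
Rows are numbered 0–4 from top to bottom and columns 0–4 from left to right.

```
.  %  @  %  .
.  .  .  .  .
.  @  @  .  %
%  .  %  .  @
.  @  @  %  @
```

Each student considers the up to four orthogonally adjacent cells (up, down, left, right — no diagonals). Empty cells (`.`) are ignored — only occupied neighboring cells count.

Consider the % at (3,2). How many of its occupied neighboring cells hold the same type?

Occupied neighbors of (3,2): (2,2)=@, (4,2)=@.
Same type (%): 0 of 2.

0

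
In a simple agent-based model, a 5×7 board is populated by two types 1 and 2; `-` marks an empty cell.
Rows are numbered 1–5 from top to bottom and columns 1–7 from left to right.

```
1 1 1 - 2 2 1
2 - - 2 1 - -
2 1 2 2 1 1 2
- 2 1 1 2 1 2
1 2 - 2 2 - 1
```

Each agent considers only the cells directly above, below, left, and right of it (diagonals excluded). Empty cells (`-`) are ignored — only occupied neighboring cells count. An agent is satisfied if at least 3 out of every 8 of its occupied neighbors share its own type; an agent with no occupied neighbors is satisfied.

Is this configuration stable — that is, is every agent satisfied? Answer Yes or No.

Row 1: (1,1)1 1/2 ✓ · (1,2)1 2/2 ✓ · (1,3)1 1/1 ✓ · (1,5)2 1/2 ✓ · (1,6)2 1/2 ✓ · (1,7)1 0/1 ✗
Row 2: (2,1)2 1/2 ✓ · (2,4)2 1/2 ✓ · (2,5)1 1/3 ✗
Row 3: (3,1)2 1/2 ✓ · (3,2)1 0/3 ✗ · (3,3)2 1/3 ✗ · (3,4)2 2/4 ✓ · (3,5)1 2/4 ✓ · (3,6)1 2/3 ✓ · (3,7)2 1/2 ✓
Row 4: (4,2)2 1/3 ✗ · (4,3)1 1/3 ✗ · (4,4)1 1/4 ✗ · (4,5)2 1/4 ✗ · (4,6)1 1/3 ✗ · (4,7)2 1/3 ✗
Row 5: (5,1)1 0/1 ✗ · (5,2)2 1/2 ✓ · (5,4)2 1/2 ✓ · (5,5)2 2/2 ✓ · (5,7)1 0/1 ✗
For instance (1,7) has only 0/1 same-type neighbors, below 3/8.

No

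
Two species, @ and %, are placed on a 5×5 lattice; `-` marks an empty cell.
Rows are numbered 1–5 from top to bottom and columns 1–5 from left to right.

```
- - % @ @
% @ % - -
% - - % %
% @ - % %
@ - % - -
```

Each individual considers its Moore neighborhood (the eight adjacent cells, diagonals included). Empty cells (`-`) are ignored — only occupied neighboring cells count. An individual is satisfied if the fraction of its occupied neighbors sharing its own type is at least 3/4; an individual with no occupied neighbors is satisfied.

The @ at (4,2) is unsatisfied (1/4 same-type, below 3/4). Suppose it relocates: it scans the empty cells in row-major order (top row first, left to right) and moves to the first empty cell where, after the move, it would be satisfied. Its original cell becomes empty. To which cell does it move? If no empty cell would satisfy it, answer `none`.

Vacating (4,2). Empty cells in order:
  (1,1): 1/2 same-type → still unsatisfied.
  (1,2): 1/4 same-type → still unsatisfied.
  (2,4): 2/6 same-type → still unsatisfied.
  (2,5): 2/4 same-type → still unsatisfied.
  (3,2): 1/5 same-type → still unsatisfied.
  (3,3): 1/4 same-type → still unsatisfied.
  (4,3): 0/3 same-type → still unsatisfied.
  (5,2): 1/3 same-type → still unsatisfied.
  (5,4): 0/3 same-type → still unsatisfied.
  (5,5): 0/2 same-type → still unsatisfied.

none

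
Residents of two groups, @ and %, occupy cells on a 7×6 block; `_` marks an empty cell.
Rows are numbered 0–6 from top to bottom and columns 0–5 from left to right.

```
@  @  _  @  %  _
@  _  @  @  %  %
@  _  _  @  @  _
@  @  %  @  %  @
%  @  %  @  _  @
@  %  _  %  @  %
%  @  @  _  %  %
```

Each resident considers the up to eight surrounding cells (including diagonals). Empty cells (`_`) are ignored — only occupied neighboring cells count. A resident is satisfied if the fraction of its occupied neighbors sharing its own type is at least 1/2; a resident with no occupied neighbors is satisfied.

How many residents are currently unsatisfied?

13

Row 0: (0,0)@ 2/2 ok · (0,1)@ 3/3 ok · (0,3)@ 2/4 ok · (0,4)% 2/4 ok
Row 1: (1,0)@ 3/3 ok · (1,2)@ 4/4 ok · (1,3)@ 4/6 ok · (1,4)% 2/6 unhappy · (1,5)% 2/3 ok
Row 2: (2,0)@ 3/3 ok · (2,3)@ 4/7 ok · (2,4)@ 4/7 ok
Row 3: (3,0)@ 3/4 ok · (3,1)@ 3/6 ok · (3,2)% 1/6 unhappy · (3,3)@ 3/6 ok · (3,4)% 0/6 unhappy · (3,5)@ 2/3 ok
Row 4: (4,0)% 1/5 unhappy · (4,1)@ 3/7 unhappy · (4,2)% 3/7 unhappy · (4,3)@ 2/6 unhappy · (4,5)@ 2/4 ok
Row 5: (5,0)@ 2/5 unhappy · (5,1)% 3/7 unhappy · (5,3)% 2/5 unhappy · (5,4)@ 2/6 unhappy · (5,5)% 2/4 ok
Row 6: (6,0)% 1/3 unhappy · (6,1)@ 2/4 ok · (6,2)@ 1/3 unhappy · (6,4)% 3/4 ok · (6,5)% 2/3 ok
Unsatisfied: (1,4), (3,2), (3,4), (4,0), (4,1), (4,2), (4,3), (5,0), (5,1), (5,3), (5,4), (6,0), (6,2) — 13 in total.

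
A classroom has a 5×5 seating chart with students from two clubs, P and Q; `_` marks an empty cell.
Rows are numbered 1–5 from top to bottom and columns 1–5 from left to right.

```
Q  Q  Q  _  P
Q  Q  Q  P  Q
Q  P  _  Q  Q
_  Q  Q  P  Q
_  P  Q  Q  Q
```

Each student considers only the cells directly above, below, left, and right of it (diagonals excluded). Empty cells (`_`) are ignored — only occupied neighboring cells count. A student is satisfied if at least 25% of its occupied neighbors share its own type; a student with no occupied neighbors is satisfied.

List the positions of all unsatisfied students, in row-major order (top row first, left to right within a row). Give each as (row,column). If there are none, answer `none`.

(1,1)Q 2/2 ✓
(1,2)Q 3/3 ✓
(1,3)Q 2/2 ✓
(1,5)P 0/1 ✗
(2,1)Q 3/3 ✓
(2,2)Q 3/4 ✓
(2,3)Q 2/3 ✓
(2,4)P 0/3 ✗
(2,5)Q 1/3 ✓
(3,1)Q 1/2 ✓
(3,2)P 0/3 ✗
(3,4)Q 1/3 ✓
(3,5)Q 3/3 ✓
(4,2)Q 1/3 ✓
(4,3)Q 2/3 ✓
(4,4)P 0/4 ✗
(4,5)Q 2/3 ✓
(5,2)P 0/2 ✗
(5,3)Q 2/3 ✓
(5,4)Q 2/3 ✓
(5,5)Q 2/2 ✓

(1,5), (2,4), (3,2), (4,4), (5,2)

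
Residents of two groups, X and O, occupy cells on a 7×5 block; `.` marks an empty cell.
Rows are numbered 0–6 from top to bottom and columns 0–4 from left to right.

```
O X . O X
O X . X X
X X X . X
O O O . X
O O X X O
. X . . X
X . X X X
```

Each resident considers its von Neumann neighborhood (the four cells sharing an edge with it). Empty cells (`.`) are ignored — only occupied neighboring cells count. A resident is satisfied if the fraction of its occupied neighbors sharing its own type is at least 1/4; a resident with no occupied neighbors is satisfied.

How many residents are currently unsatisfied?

Row 0: (0,0)O 1/2 satisfied · (0,1)X 1/2 satisfied · (0,3)O 0/2 not · (0,4)X 1/2 satisfied
Row 1: (1,0)O 1/3 satisfied · (1,1)X 2/3 satisfied · (1,3)X 1/2 satisfied · (1,4)X 3/3 satisfied
Row 2: (2,0)X 1/3 satisfied · (2,1)X 3/4 satisfied · (2,2)X 1/2 satisfied · (2,4)X 2/2 satisfied
Row 3: (3,0)O 2/3 satisfied · (3,1)O 3/4 satisfied · (3,2)O 1/3 satisfied · (3,4)X 1/2 satisfied
Row 4: (4,0)O 2/2 satisfied · (4,1)O 2/4 satisfied · (4,2)X 1/3 satisfied · (4,3)X 1/2 satisfied · (4,4)O 0/3 not
Row 5: (5,1)X 0/1 not · (5,4)X 1/2 satisfied
Row 6: (6,0)X 0/0 satisfied · (6,2)X 1/1 satisfied · (6,3)X 2/2 satisfied · (6,4)X 2/2 satisfied
Unsatisfied: (0,3), (4,4), (5,1) — 3 in total.

3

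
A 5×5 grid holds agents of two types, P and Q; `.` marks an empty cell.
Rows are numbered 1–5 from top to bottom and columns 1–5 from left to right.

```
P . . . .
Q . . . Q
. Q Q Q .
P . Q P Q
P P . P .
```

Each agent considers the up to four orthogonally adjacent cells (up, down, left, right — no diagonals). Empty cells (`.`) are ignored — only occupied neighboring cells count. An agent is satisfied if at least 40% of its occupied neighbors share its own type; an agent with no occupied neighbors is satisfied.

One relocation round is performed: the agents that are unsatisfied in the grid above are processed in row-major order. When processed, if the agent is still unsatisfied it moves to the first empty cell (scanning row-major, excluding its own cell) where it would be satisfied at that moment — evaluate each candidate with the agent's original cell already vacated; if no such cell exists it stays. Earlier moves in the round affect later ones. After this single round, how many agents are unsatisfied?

1

Initially unsatisfied (in order): (1,1), (2,1), (4,4), (4,5).
  (1,1) → (1,2).
  (2,1): now satisfied by earlier moves; stays.
  (4,4) → (1,1).
  (4,5): now satisfied by earlier moves; stays.
Resulting grid:
P P . . .
Q . . . Q
. Q Q Q .
P . Q . Q
P P . P .
Unsatisfied now: (2,1).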